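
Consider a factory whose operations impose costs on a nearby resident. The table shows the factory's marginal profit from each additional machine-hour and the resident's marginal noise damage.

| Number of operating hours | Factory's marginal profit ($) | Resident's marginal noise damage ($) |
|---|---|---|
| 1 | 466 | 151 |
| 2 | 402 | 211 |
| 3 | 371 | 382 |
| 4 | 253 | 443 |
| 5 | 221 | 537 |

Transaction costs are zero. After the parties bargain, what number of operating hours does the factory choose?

Bargaining reaches the level where marginal profit last exceeds marginal noise damage.
That holds through level 2 (402 ≥ 211) but not at 3 (371 < 382).

2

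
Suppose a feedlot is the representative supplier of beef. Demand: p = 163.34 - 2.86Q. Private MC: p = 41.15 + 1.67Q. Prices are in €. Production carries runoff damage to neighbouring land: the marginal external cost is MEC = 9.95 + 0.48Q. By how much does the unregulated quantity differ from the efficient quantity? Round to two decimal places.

Market equilibrium (private): 41.15 + 1.67Q = 163.34 - 2.86Q → Q_m = 26.9735.
Social marginal cost = private MC + MEC = 51.10 + 2.15Q.
Set SMC = demand: 51.10 + 2.15Q = 163.34 - 2.86Q → Q* = 22.4032.
Gap = |26.9735 − 22.4032| = 4.5703.

4.57 units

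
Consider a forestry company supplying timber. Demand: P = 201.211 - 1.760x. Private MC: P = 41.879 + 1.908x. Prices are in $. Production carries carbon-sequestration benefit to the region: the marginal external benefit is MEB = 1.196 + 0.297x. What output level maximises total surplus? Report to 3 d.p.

x* = 47.620

Social marginal cost = private MC − MEB = 40.683 + 1.611x.
Set SMC = demand: 40.683 + 1.611x = 201.211 - 1.760x → x* = 47.6203.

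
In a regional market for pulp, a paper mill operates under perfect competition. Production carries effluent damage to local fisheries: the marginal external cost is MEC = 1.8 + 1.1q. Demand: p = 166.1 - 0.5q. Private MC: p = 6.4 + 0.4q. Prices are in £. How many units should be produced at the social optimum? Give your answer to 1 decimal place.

q* = 79.0

Social marginal cost = private MC + MEC = 8.2 + 1.5q.
Set SMC = demand: 8.2 + 1.5q = 166.1 - 0.5q → q* = 78.9500.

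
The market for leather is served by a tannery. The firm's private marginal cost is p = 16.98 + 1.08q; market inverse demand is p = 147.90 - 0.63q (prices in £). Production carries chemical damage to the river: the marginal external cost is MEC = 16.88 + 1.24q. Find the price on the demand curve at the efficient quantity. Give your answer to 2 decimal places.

Social marginal cost = private MC + MEC = 33.86 + 2.32q.
Set SMC = demand: 33.86 + 2.32q = 147.90 - 0.63q → q* = 38.6576.
Consumer price on the demand curve at q*: 147.90 − 0.63×38.6576 = 123.5457.

P = £123.55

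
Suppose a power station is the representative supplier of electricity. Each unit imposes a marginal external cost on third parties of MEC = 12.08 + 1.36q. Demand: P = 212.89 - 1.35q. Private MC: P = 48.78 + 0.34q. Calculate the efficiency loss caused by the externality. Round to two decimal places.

DWL = 3406.19

Market equilibrium (private): 48.78 + 0.34q = 212.89 - 1.35q → q_m = 97.1065.
Social marginal cost = private MC + MEC = 60.86 + 1.70q.
Set SMC = demand: 60.86 + 1.70q = 212.89 - 1.35q → q* = 49.8459.
Height of the DWL triangle at q_m is SMC(q_m) − demand(q_m) = MEC(q_m) = 144.1449.
DWL = ½ × 47.2606 × 144.1449 = 3406.1872.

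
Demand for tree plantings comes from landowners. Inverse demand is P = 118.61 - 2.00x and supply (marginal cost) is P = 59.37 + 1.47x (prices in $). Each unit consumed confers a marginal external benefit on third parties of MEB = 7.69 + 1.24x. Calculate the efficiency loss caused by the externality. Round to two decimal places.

DWL = $186.74

Market equilibrium (private): 59.37 + 1.47x = 118.61 - 2.00x → x_m = 17.0720.
Social marginal benefit = demand + MEB = 126.30 - 0.76x.
Set SMB = MC: 126.30 - 0.76x = 59.37 + 1.47x → x* = 30.0135.
Height of the DWL triangle at x_m is SMB(x_m) − MC(x_m) = MEB(x_m) = 28.8593.
DWL = ½ × 12.9415 × 28.8593 = 186.7413.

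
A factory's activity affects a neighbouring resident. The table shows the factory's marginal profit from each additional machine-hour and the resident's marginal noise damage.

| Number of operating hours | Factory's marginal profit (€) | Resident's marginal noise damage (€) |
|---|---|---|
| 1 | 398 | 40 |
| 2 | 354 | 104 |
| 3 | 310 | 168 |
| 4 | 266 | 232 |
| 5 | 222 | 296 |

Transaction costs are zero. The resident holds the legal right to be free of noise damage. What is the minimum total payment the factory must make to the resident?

€544

Efficient level: marginal profit ≥ marginal noise damage through level 4, so k* = 4.
With the resident holding the right, the factory must at least compensate total damage at k*: 40 + 104 + 168 + 232 = 544.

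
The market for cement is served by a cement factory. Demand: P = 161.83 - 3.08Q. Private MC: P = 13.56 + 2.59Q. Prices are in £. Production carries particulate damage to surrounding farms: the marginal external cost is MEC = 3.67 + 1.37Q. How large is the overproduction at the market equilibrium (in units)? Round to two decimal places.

5.61 units

Market equilibrium (private): 13.56 + 2.59Q = 161.83 - 3.08Q → Q_m = 26.1499.
Social marginal cost = private MC + MEC = 17.23 + 3.96Q.
Set SMC = demand: 17.23 + 3.96Q = 161.83 - 3.08Q → Q* = 20.5398.
Gap = |26.1499 − 20.5398| = 5.6101.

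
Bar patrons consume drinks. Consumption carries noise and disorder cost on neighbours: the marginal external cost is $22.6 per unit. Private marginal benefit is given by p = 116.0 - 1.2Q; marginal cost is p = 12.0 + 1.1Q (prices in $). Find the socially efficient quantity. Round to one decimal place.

Social marginal benefit = demand − MEC = 93.4 - 1.2Q.
Set SMB = MC: 93.4 - 1.2Q = 12.0 + 1.1Q → Q* = 35.3913.

Q* = 35.4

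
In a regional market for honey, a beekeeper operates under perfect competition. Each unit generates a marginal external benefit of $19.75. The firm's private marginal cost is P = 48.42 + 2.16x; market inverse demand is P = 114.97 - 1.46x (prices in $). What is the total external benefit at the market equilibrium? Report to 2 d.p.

$363.08

Market equilibrium (private): 48.42 + 2.16x = 114.97 - 1.46x → x_m = 18.3840.
Total external benefit = MEB × x_m = 19.75 × 18.3840 = 363.0840.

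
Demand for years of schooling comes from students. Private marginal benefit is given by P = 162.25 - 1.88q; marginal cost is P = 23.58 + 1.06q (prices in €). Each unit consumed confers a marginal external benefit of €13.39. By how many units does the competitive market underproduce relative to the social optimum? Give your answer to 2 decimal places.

4.55 units

Market equilibrium (private): 23.58 + 1.06q = 162.25 - 1.88q → q_m = 47.1667.
Social marginal benefit = demand + MEB = 175.64 - 1.88q.
Set SMB = MC: 175.64 - 1.88q = 23.58 + 1.06q → q* = 51.7211.
Gap = |47.1667 − 51.7211| = 4.5544.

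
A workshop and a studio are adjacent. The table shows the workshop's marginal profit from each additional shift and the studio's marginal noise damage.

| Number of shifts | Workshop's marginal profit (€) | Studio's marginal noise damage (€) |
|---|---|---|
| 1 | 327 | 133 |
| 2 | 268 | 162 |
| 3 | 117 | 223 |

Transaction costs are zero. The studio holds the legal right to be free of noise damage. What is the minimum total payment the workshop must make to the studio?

€295

Efficient level: marginal profit ≥ marginal noise damage through level 2, so k* = 2.
With the studio holding the right, the workshop must at least compensate total damage at k*: 133 + 162 = 295.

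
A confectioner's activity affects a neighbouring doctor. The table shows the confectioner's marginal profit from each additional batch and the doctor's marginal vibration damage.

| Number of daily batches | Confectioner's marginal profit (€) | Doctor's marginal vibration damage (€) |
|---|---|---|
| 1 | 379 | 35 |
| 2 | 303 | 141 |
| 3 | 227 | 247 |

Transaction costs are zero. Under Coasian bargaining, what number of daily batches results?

Bargaining reaches the level where marginal profit last exceeds marginal vibration damage.
That holds through level 2 (303 ≥ 141) but not at 3 (227 < 247).

2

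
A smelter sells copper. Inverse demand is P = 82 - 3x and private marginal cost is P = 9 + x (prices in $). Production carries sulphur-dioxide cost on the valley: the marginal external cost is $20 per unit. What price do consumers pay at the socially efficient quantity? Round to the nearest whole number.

Social marginal cost = private MC + MEC = 29 + x.
Set SMC = demand: 29 + x = 82 - 3x → x* = 13.2500.
Consumer price on the demand curve at x*: 82 − 3×13.2500 = 42.2500.

P = $42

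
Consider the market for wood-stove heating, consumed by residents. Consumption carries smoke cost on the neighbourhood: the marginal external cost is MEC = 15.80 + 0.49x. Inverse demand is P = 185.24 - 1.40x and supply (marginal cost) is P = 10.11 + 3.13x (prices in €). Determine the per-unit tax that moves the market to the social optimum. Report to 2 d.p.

tax = €31.35 per unit

Social marginal benefit = demand − MEC = 169.44 - 1.89x.
Set SMB = MC: 169.44 - 1.89x = 10.11 + 3.13x → x* = 31.7390.
The Pigouvian tax equals MEC at x*: 15.80 + 0.49×31.7390 = 31.3521.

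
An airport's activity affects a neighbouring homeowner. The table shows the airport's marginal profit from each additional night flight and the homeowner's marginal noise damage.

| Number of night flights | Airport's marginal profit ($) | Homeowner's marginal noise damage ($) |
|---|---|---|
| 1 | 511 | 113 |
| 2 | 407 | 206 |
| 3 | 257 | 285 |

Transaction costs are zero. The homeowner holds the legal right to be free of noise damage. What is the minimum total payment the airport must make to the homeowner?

Efficient level: marginal profit ≥ marginal noise damage through level 2, so k* = 2.
With the homeowner holding the right, the airport must at least compensate total damage at k*: 113 + 206 = 319.

$319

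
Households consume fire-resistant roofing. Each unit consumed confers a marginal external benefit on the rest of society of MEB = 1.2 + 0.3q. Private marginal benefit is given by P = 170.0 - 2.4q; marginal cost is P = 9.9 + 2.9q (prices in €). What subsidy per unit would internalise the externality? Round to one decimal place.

subsidy = €10.9 per unit

Social marginal benefit = demand + MEB = 171.2 - 2.1q.
Set SMB = MC: 171.2 - 2.1q = 9.9 + 2.9q → q* = 32.2600.
The Pigouvian subsidy equals MEB at q*: 1.2 + 0.3×32.2600 = 10.8780.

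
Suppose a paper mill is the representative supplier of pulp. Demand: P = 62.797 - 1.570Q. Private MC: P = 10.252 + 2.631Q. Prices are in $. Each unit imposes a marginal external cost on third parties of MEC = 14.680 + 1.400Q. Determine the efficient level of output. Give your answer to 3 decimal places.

Social marginal cost = private MC + MEC = 24.932 + 4.031Q.
Set SMC = demand: 24.932 + 4.031Q = 62.797 - 1.570Q → Q* = 6.7604.

Q* = 6.760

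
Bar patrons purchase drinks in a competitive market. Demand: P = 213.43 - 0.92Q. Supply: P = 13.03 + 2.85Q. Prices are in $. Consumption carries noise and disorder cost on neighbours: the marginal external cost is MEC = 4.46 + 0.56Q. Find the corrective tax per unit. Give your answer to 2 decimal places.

tax = $29.80 per unit

Social marginal benefit = demand − MEC = 208.97 - 1.48Q.
Set SMB = MC: 208.97 - 1.48Q = 13.03 + 2.85Q → Q* = 45.2517.
The Pigouvian tax equals MEC at Q*: 4.46 + 0.56×45.2517 = 29.8010.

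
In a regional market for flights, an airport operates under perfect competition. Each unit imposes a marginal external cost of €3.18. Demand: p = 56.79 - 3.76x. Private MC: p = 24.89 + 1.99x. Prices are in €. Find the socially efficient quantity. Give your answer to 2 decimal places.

x* = 4.99

Social marginal cost = private MC + MEC = 28.07 + 1.99x.
Set SMC = demand: 28.07 + 1.99x = 56.79 - 3.76x → x* = 4.9948.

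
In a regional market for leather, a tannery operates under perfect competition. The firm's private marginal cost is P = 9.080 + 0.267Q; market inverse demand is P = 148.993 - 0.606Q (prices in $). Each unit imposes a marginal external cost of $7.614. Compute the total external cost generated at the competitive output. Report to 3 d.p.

Market equilibrium (private): 9.080 + 0.267Q = 148.993 - 0.606Q → Q_m = 160.2669.
Total external cost = MEC × Q_m = 7.614 × 160.2669 = 1220.2722.

$1220.272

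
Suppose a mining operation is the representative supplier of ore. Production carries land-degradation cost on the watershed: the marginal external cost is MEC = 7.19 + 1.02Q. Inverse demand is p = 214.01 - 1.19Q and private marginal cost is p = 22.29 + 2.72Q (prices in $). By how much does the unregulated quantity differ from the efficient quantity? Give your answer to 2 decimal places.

Market equilibrium (private): 22.29 + 2.72Q = 214.01 - 1.19Q → Q_m = 49.0332.
Social marginal cost = private MC + MEC = 29.48 + 3.74Q.
Set SMC = demand: 29.48 + 3.74Q = 214.01 - 1.19Q → Q* = 37.4300.
Gap = |49.0332 − 37.4300| = 11.6032.

11.60 units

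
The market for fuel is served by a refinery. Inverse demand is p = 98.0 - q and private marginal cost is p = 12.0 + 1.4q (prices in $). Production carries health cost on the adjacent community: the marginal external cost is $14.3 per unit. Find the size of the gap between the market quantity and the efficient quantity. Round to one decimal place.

6.0 units

Market equilibrium (private): 12.0 + 1.4q = 98.0 - q → q_m = 35.8333.
Social marginal cost = private MC + MEC = 26.3 + 1.4q.
Set SMC = demand: 26.3 + 1.4q = 98.0 - q → q* = 29.8750.
Gap = |35.8333 − 29.8750| = 5.9583.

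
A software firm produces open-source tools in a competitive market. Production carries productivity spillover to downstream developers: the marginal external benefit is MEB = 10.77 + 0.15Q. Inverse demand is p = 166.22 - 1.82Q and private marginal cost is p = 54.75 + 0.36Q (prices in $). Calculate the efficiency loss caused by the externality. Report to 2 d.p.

Market equilibrium (private): 54.75 + 0.36Q = 166.22 - 1.82Q → Q_m = 51.1330.
Social marginal cost = private MC − MEB = 43.98 + 0.21Q.
Set SMC = demand: 43.98 + 0.21Q = 166.22 - 1.82Q → Q* = 60.2167.
The welfare-loss triangle has base |Q_m − Q*| and height MEB(Q_m) (the vertical gap between SMC and demand is zero at Q* and MEB at Q_m).
DWL = ½ × 9.0837 × 18.4400 = 83.7517.

DWL = $83.75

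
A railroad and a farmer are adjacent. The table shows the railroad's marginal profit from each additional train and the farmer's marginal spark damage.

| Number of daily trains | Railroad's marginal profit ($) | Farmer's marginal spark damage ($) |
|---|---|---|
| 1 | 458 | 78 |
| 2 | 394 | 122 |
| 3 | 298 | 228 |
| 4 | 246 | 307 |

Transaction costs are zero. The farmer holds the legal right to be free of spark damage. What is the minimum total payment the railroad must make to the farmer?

$428

Efficient level: marginal profit ≥ marginal spark damage through level 3, so k* = 3.
With the farmer holding the right, the railroad must at least compensate total damage at k*: 78 + 122 + 228 = 428.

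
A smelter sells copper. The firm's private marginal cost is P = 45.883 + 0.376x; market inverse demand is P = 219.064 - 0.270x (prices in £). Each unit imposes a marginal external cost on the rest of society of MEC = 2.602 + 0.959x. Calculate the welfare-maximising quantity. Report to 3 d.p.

x* = 106.280

Social marginal cost = private MC + MEC = 48.485 + 1.335x.
Set SMC = demand: 48.485 + 1.335x = 219.064 - 0.270x → x* = 106.2798.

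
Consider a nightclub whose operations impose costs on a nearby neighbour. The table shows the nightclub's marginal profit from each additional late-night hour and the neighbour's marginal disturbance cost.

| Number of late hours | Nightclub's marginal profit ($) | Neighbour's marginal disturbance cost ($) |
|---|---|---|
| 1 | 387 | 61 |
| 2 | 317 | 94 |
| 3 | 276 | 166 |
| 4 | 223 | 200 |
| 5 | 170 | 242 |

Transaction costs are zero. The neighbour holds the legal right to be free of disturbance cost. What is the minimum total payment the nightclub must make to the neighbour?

Efficient level: marginal profit ≥ marginal disturbance cost through level 4, so k* = 4.
With the neighbour holding the right, the nightclub must at least compensate total damage at k*: 61 + 94 + 166 + 200 = 521.

$521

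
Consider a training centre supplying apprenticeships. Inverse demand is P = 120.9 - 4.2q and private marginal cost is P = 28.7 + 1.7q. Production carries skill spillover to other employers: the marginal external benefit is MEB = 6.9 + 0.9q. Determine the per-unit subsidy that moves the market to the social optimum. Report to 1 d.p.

subsidy = 24.7 per unit

Social marginal cost = private MC − MEB = 21.8 + 0.8q.
Set SMC = demand: 21.8 + 0.8q = 120.9 - 4.2q → q* = 19.8200.
The Pigouvian subsidy equals MEB at q*: 6.9 + 0.9×19.8200 = 24.7380.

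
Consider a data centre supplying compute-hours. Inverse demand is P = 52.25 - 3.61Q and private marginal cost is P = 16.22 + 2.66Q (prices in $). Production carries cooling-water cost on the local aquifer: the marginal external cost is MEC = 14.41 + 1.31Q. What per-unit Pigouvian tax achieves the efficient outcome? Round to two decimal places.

Social marginal cost = private MC + MEC = 30.63 + 3.97Q.
Set SMC = demand: 30.63 + 3.97Q = 52.25 - 3.61Q → Q* = 2.8522.
The Pigouvian tax equals MEC at Q*: 14.41 + 1.31×2.8522 = 18.1464.

tax = $18.15 per unit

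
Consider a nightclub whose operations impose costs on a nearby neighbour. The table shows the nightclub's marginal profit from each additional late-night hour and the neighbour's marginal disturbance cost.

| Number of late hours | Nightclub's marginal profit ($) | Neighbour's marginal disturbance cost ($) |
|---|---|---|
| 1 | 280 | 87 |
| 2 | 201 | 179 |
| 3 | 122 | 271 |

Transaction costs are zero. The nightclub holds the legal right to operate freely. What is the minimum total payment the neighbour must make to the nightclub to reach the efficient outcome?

$122

Left alone the nightclub would choose level 3 (marginal profit stays positive).
Efficient level: k* = 2 (marginal profit ≥ marginal disturbance cost through 2).
The neighbour must at least cover the nightclub's forgone profit from cutting 3→2: 122 = 122.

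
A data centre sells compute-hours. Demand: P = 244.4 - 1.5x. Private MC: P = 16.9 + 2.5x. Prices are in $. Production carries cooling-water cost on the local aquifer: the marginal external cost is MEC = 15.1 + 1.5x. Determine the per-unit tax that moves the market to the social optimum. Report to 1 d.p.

tax = $73.0 per unit

Social marginal cost = private MC + MEC = 32.0 + 4.0x.
Set SMC = demand: 32.0 + 4.0x = 244.4 - 1.5x → x* = 38.6182.
The Pigouvian tax equals MEC at x*: 15.1 + 1.5×38.6182 = 73.0273.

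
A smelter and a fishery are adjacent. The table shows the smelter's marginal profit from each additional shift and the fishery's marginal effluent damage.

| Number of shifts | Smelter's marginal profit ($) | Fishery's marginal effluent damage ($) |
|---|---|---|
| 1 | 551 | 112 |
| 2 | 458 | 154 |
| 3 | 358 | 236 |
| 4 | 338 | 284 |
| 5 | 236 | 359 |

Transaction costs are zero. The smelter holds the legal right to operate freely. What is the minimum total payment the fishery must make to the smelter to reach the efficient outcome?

$236

Left alone the smelter would choose level 5 (marginal profit stays positive).
Efficient level: k* = 4 (marginal profit ≥ marginal effluent damage through 4).
The fishery must at least cover the smelter's forgone profit from cutting 5→4: 236 = 236.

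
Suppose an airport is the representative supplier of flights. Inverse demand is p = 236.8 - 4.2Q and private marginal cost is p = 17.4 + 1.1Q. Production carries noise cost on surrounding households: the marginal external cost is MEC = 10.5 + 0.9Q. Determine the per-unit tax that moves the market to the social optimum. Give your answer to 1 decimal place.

tax = 40.8 per unit

Social marginal cost = private MC + MEC = 27.9 + 2.0Q.
Set SMC = demand: 27.9 + 2.0Q = 236.8 - 4.2Q → Q* = 33.6935.
The Pigouvian tax equals MEC at Q*: 10.5 + 0.9×33.6935 = 40.8242.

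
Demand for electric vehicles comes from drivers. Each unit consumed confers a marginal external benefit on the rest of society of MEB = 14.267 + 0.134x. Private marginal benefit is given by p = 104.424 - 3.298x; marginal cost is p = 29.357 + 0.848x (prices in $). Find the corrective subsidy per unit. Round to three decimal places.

Social marginal benefit = demand + MEB = 118.691 - 3.164x.
Set SMB = MC: 118.691 - 3.164x = 29.357 + 0.848x → x* = 22.2667.
The Pigouvian subsidy equals MEB at x*: 14.267 + 0.134×22.2667 = 17.2507.

subsidy = $17.251 per unit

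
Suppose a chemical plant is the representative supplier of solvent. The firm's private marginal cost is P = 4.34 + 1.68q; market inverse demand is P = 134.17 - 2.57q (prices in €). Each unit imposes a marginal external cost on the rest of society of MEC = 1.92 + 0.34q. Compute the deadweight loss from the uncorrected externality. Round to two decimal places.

DWL = €16.50

Market equilibrium (private): 4.34 + 1.68q = 134.17 - 2.57q → q_m = 30.5482.
Social marginal cost = private MC + MEC = 6.26 + 2.02q.
Set SMC = demand: 6.26 + 2.02q = 134.17 - 2.57q → q* = 27.8671.
The loss is the area between SMC and demand from q* to q_m; with linear curves that's a triangle of height MEC(q_m).
DWL = ½ × 2.6811 × 12.3064 = 16.4973.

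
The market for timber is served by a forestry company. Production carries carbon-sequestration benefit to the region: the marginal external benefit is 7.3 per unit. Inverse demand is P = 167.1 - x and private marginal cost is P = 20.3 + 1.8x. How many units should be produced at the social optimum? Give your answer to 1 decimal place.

Social marginal cost = private MC − MEB = 13.0 + 1.8x.
Set SMC = demand: 13.0 + 1.8x = 167.1 - x → x* = 55.0357.

x* = 55.0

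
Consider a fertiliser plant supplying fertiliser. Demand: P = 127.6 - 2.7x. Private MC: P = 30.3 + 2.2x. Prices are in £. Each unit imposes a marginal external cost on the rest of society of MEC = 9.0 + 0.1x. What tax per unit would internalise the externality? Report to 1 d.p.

Social marginal cost = private MC + MEC = 39.3 + 2.3x.
Set SMC = demand: 39.3 + 2.3x = 127.6 - 2.7x → x* = 17.6600.
The Pigouvian tax equals MEC at x*: 9.0 + 0.1×17.6600 = 10.7660.

tax = £10.8 per unit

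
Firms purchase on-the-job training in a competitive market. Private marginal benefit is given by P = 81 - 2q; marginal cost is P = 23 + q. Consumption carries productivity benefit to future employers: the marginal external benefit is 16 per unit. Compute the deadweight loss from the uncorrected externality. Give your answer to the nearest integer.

Market equilibrium (private): 23 + q = 81 - 2q → q_m = 19.3333.
Social marginal benefit = demand + MEB = 97 - 2q.
Set SMB = MC: 97 - 2q = 23 + q → q* = 24.6667.
The loss is the area between SMB and MC from q* to q_m; with linear curves that's a triangle of height MEB(q_m).
DWL = ½ × 5.3334 × 16.0000 = 42.6672.

DWL = 43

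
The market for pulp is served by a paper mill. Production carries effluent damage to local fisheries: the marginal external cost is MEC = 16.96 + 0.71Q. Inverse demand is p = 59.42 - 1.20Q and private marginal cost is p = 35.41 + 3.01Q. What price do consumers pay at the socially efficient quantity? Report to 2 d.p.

P = 57.70

Social marginal cost = private MC + MEC = 52.37 + 3.72Q.
Set SMC = demand: 52.37 + 3.72Q = 59.42 - 1.20Q → Q* = 1.4329.
Consumer price on the demand curve at Q*: 59.42 − 1.20×1.4329 = 57.7005.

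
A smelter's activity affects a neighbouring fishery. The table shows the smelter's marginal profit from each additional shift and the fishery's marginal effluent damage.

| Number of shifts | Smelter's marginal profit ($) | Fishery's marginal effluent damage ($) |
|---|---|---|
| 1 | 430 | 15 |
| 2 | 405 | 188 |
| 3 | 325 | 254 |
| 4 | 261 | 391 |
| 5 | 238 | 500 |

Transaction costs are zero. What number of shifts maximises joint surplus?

Bargaining reaches the level where marginal profit last exceeds marginal effluent damage.
That holds through level 3 (325 ≥ 254) but not at 4 (261 < 391).

3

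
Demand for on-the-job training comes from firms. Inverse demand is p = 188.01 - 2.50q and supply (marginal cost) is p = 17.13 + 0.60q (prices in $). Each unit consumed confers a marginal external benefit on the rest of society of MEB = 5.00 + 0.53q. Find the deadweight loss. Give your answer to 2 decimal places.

DWL = $227.76

Market equilibrium (private): 17.13 + 0.60q = 188.01 - 2.50q → q_m = 55.1226.
Social marginal benefit = demand + MEB = 193.01 - 1.97q.
Set SMB = MC: 193.01 - 1.97q = 17.13 + 0.60q → q* = 68.4358.
Height of the DWL triangle at q_m is SMB(q_m) − MC(q_m) = MEB(q_m) = 34.2150.
DWL = ½ × 13.3132 × 34.2150 = 227.7556.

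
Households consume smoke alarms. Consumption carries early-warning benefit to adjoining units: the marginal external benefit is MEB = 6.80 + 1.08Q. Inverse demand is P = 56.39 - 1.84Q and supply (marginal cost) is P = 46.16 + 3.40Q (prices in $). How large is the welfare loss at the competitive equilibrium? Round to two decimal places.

DWL = $9.54

Market equilibrium (private): 46.16 + 3.40Q = 56.39 - 1.84Q → Q_m = 1.9523.
Social marginal benefit = demand + MEB = 63.19 - 0.76Q.
Set SMB = MC: 63.19 - 0.76Q = 46.16 + 3.40Q → Q* = 4.0938.
The welfare-loss triangle has base |Q_m − Q*| and height MEB(Q_m) (the vertical gap between SMB and MC is zero at Q* and MEB at Q_m).
DWL = ½ × 2.1415 × 8.9085 = 9.5388.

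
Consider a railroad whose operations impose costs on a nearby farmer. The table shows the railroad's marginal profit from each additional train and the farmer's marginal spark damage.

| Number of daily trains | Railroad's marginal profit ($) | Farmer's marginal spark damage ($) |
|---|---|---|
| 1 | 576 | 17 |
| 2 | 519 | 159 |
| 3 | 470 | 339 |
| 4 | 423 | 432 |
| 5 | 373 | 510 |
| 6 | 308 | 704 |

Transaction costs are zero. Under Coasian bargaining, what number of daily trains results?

3

Bargaining reaches the level where marginal profit last exceeds marginal spark damage.
That holds through level 3 (470 ≥ 339) but not at 4 (423 < 432).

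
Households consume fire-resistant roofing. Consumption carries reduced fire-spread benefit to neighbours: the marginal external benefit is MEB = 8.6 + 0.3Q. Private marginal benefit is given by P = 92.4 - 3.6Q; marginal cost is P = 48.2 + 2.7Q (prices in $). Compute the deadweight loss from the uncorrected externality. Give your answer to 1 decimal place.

DWL = $9.5

Market equilibrium (private): 48.2 + 2.7Q = 92.4 - 3.6Q → Q_m = 7.0159.
Social marginal benefit = demand + MEB = 101.0 - 3.3Q.
Set SMB = MC: 101.0 - 3.3Q = 48.2 + 2.7Q → Q* = 8.8000.
The welfare-loss triangle has base |Q_m − Q*| and height MEB(Q_m) (the vertical gap between SMB and MC is zero at Q* and MEB at Q_m).
DWL = ½ × 1.7841 × 10.7048 = 9.5492.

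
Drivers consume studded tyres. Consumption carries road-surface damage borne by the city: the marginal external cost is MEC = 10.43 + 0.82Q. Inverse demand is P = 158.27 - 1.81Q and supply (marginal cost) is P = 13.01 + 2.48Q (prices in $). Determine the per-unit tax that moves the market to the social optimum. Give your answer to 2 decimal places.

Social marginal benefit = demand − MEC = 147.84 - 2.63Q.
Set SMB = MC: 147.84 - 2.63Q = 13.01 + 2.48Q → Q* = 26.3855.
The Pigouvian tax equals MEC at Q*: 10.43 + 0.82×26.3855 = 32.0661.

tax = $32.07 per unit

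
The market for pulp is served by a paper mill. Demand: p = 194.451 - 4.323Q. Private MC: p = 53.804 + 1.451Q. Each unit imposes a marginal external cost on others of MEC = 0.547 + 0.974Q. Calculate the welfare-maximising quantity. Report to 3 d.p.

Social marginal cost = private MC + MEC = 54.351 + 2.425Q.
Set SMC = demand: 54.351 + 2.425Q = 194.451 - 4.323Q → Q* = 20.7617.

Q* = 20.762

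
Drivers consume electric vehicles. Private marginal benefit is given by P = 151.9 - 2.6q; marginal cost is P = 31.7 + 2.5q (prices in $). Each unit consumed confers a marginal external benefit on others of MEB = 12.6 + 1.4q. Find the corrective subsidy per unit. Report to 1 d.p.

subsidy = $62.8 per unit

Social marginal benefit = demand + MEB = 164.5 - 1.2q.
Set SMB = MC: 164.5 - 1.2q = 31.7 + 2.5q → q* = 35.8919.
The Pigouvian subsidy equals MEB at q*: 12.6 + 1.4×35.8919 = 62.8487.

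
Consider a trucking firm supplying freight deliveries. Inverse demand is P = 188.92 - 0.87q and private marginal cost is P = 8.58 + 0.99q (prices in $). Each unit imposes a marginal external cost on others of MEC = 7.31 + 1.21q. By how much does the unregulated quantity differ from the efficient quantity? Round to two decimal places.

40.60 units

Market equilibrium (private): 8.58 + 0.99q = 188.92 - 0.87q → q_m = 96.9570.
Social marginal cost = private MC + MEC = 15.89 + 2.20q.
Set SMC = demand: 15.89 + 2.20q = 188.92 - 0.87q → q* = 56.3616.
Gap = |96.9570 − 56.3616| = 40.5954.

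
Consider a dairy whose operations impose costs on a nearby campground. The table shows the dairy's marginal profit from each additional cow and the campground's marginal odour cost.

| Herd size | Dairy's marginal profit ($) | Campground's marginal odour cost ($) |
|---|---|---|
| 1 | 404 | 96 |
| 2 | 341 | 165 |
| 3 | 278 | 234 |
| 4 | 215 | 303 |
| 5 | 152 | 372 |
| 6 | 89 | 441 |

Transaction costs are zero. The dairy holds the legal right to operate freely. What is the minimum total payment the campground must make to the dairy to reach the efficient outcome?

Left alone the dairy would choose level 6 (marginal profit stays positive).
Efficient level: k* = 3 (marginal profit ≥ marginal odour cost through 3).
The campground must at least cover the dairy's forgone profit from cutting 6→3: 215 + 152 + 89 = 456.

$456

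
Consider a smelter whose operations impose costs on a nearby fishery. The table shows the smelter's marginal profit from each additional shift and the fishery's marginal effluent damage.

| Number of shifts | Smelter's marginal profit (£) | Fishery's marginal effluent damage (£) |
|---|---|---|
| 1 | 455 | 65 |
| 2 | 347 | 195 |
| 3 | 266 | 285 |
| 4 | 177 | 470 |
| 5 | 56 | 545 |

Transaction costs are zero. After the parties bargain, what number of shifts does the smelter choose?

Bargaining reaches the level where marginal profit last exceeds marginal effluent damage.
That holds through level 2 (347 ≥ 195) but not at 3 (266 < 285).

2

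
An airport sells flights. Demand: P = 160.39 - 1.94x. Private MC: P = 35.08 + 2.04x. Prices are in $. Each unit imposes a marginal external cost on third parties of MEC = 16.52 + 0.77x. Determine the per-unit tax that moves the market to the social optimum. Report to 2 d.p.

tax = $34.16 per unit

Social marginal cost = private MC + MEC = 51.60 + 2.81x.
Set SMC = demand: 51.60 + 2.81x = 160.39 - 1.94x → x* = 22.9032.
The Pigouvian tax equals MEC at x*: 16.52 + 0.77×22.9032 = 34.1555.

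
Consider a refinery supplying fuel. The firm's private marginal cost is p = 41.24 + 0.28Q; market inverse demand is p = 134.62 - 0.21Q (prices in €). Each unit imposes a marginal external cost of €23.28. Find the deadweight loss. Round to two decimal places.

Market equilibrium (private): 41.24 + 0.28Q = 134.62 - 0.21Q → Q_m = 190.5714.
Social marginal cost = private MC + MEC = 64.52 + 0.28Q.
Set SMC = demand: 64.52 + 0.28Q = 134.62 - 0.21Q → Q* = 143.0612.
Height of the DWL triangle at Q_m is SMC(Q_m) − demand(Q_m) = MEC(Q_m) = 23.2800.
DWL = ½ × 47.5102 × 23.2800 = 553.0187.

DWL = €553.02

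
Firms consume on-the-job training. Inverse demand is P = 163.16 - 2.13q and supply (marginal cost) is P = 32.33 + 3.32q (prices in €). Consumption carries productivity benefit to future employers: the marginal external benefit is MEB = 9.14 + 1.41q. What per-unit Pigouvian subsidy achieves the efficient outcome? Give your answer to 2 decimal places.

Social marginal benefit = demand + MEB = 172.30 - 0.72q.
Set SMB = MC: 172.30 - 0.72q = 32.33 + 3.32q → q* = 34.6460.
The Pigouvian subsidy equals MEB at q*: 9.14 + 1.41×34.6460 = 57.9909.

subsidy = €57.99 per unit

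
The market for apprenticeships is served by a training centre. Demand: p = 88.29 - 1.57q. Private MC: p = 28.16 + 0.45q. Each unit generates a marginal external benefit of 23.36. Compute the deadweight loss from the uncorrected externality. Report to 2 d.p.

Market equilibrium (private): 28.16 + 0.45q = 88.29 - 1.57q → q_m = 29.7673.
Social marginal cost = private MC − MEB = 4.80 + 0.45q.
Set SMC = demand: 4.80 + 0.45q = 88.29 - 1.57q → q* = 41.3317.
Height of the DWL triangle at q_m is demand(q_m) − SMC(q_m) = MEB(q_m) = 23.3600.
DWL = ½ × 11.5644 × 23.3600 = 135.0722.

DWL = 135.07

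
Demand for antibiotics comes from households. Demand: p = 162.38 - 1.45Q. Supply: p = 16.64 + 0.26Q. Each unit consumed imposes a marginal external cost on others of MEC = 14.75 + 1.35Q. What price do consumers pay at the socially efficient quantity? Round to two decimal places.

Social marginal benefit = demand − MEC = 147.63 - 2.80Q.
Set SMB = MC: 147.63 - 2.80Q = 16.64 + 0.26Q → Q* = 42.8072.
Consumer price on the demand curve at Q*: 162.38 − 1.45×42.8072 = 100.3096.

P = 100.31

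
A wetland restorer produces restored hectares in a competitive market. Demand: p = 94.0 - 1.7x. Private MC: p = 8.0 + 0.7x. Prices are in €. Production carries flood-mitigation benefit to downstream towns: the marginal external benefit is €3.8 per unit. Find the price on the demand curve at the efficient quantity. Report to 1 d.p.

Social marginal cost = private MC − MEB = 4.2 + 0.7x.
Set SMC = demand: 4.2 + 0.7x = 94.0 - 1.7x → x* = 37.4167.
Consumer price on the demand curve at x*: 94.0 − 1.7×37.4167 = 30.3916.

P = €30.4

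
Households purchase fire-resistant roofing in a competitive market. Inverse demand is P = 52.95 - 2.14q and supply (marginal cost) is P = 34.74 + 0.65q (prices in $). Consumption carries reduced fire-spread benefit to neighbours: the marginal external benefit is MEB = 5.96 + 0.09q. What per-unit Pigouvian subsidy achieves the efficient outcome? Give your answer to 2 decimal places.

Social marginal benefit = demand + MEB = 58.91 - 2.05q.
Set SMB = MC: 58.91 - 2.05q = 34.74 + 0.65q → q* = 8.9519.
The Pigouvian subsidy equals MEB at q*: 5.96 + 0.09×8.9519 = 6.7657.

subsidy = $6.77 per unit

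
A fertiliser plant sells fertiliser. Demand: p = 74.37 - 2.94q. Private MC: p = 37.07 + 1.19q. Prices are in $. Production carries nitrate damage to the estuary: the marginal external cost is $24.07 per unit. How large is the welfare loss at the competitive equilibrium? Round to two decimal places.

Market equilibrium (private): 37.07 + 1.19q = 74.37 - 2.94q → q_m = 9.0315.
Social marginal cost = private MC + MEC = 61.14 + 1.19q.
Set SMC = demand: 61.14 + 1.19q = 74.37 - 2.94q → q* = 3.2034.
The welfare-loss triangle has base |q_m − q*| and height MEC(q_m) (the vertical gap between SMC and demand is zero at q* and MEC at q_m).
DWL = ½ × 5.8281 × 24.0700 = 70.1412.

DWL = $70.14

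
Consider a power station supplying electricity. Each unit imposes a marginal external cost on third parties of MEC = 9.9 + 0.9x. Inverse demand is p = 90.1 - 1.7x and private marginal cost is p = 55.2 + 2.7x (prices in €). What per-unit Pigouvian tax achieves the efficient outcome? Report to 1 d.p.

tax = €14.1 per unit

Social marginal cost = private MC + MEC = 65.1 + 3.6x.
Set SMC = demand: 65.1 + 3.6x = 90.1 - 1.7x → x* = 4.7170.
The Pigouvian tax equals MEC at x*: 9.9 + 0.9×4.7170 = 14.1453.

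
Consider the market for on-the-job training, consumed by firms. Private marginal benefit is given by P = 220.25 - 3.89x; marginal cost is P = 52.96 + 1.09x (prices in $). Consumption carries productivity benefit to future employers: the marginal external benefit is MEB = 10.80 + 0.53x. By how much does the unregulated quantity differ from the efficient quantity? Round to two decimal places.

6.43 units

Market equilibrium (private): 52.96 + 1.09x = 220.25 - 3.89x → x_m = 33.5924.
Social marginal benefit = demand + MEB = 231.05 - 3.36x.
Set SMB = MC: 231.05 - 3.36x = 52.96 + 1.09x → x* = 40.0202.
Gap = |33.5924 − 40.0202| = 6.4278.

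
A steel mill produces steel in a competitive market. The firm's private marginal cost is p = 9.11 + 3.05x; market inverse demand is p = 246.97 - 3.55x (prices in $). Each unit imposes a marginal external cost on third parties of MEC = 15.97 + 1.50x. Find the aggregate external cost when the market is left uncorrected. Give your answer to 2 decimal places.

$1549.68

Market equilibrium (private): 9.11 + 3.05x = 246.97 - 3.55x → x_m = 36.0394.
Total external cost = ∫₀^{x_m} (15.97 + 1.50x) dx = 15.97×36.0394 + ½×1.50×36.0394² = 1549.6780.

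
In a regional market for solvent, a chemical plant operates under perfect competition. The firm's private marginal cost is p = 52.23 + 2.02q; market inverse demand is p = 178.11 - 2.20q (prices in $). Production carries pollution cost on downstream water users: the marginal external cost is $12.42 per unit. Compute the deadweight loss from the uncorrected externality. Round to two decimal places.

Market equilibrium (private): 52.23 + 2.02q = 178.11 - 2.20q → q_m = 29.8294.
Social marginal cost = private MC + MEC = 64.65 + 2.02q.
Set SMC = demand: 64.65 + 2.02q = 178.11 - 2.20q → q* = 26.8863.
Height of the DWL triangle at q_m is SMC(q_m) − demand(q_m) = MEC(q_m) = 12.4200.
DWL = ½ × 2.9431 × 12.4200 = 18.2767.

DWL = $18.28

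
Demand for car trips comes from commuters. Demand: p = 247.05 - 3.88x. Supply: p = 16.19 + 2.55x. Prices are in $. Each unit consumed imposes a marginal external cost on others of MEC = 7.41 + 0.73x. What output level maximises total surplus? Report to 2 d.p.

Social marginal benefit = demand − MEC = 239.64 - 4.61x.
Set SMB = MC: 239.64 - 4.61x = 16.19 + 2.55x → x* = 31.2081.

x* = 31.21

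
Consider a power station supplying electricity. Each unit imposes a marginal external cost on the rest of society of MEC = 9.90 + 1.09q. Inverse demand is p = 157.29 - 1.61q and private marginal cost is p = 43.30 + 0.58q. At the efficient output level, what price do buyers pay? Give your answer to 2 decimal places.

Social marginal cost = private MC + MEC = 53.20 + 1.67q.
Set SMC = demand: 53.20 + 1.67q = 157.29 - 1.61q → q* = 31.7348.
Consumer price on the demand curve at q*: 157.29 − 1.61×31.7348 = 106.1970.

P = 106.20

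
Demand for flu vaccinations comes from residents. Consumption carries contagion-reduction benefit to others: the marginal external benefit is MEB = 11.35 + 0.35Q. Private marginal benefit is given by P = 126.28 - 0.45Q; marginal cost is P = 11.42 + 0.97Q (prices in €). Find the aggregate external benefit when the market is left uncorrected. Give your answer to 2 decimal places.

Market equilibrium (private): 11.42 + 0.97Q = 126.28 - 0.45Q → Q_m = 80.8873.
Total external benefit = ∫₀^{Q_m} (11.35 + 0.35Q) dQ = 11.35×80.8873 + ½×0.35×80.8873² = 2063.0530.

€2063.05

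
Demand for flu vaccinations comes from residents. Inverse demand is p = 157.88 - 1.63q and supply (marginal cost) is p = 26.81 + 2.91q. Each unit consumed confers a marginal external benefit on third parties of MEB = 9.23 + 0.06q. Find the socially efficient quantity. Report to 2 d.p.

q* = 31.32

Social marginal benefit = demand + MEB = 167.11 - 1.57q.
Set SMB = MC: 167.11 - 1.57q = 26.81 + 2.91q → q* = 31.3170.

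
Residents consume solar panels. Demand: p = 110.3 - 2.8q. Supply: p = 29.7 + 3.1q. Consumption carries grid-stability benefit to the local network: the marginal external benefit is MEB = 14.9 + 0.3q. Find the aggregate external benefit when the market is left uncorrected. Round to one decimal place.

Market equilibrium (private): 29.7 + 3.1q = 110.3 - 2.8q → q_m = 13.6610.
Total external benefit = ∫₀^{q_m} (14.9 + 0.3q) dq = 14.9×13.6610 + ½×0.3×13.6610² = 231.5423.

231.5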